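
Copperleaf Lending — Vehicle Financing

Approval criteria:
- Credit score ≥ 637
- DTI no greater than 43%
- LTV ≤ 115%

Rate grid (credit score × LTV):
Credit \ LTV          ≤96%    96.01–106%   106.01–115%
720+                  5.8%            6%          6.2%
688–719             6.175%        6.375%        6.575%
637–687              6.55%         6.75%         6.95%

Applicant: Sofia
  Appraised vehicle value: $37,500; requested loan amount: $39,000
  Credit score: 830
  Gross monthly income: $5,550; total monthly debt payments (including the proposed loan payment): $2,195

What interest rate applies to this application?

6%

Credit score 830 ≥ 637; Debt-to-income = 2,195/5,550 = 39.5% — meets 43% limit
Loan-to-value = 39,000/37,500 = 104% — pass (115% max)
Row: 830 falls in 720+. Column: 104% falls in 96.01–106%. Rate = 6%.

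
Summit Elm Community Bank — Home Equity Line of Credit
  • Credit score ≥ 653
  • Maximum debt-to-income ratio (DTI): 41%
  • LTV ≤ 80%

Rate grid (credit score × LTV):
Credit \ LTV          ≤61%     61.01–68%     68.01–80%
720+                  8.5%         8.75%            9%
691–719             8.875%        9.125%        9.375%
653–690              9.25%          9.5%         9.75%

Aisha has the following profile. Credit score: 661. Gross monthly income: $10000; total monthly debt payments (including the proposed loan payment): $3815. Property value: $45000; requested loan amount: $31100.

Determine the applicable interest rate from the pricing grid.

Credit score 661 ≥ 653; DTI: 3,815 ÷ 10,000 = 38.1%, within the 41% cap
LTV: 31,100 ÷ 45,000 = 69.1%, within 80% cap
Score 661 is in the 653–690 band; LTV 69.1% is in the 68.01–80% band → 9.75%.

9.75%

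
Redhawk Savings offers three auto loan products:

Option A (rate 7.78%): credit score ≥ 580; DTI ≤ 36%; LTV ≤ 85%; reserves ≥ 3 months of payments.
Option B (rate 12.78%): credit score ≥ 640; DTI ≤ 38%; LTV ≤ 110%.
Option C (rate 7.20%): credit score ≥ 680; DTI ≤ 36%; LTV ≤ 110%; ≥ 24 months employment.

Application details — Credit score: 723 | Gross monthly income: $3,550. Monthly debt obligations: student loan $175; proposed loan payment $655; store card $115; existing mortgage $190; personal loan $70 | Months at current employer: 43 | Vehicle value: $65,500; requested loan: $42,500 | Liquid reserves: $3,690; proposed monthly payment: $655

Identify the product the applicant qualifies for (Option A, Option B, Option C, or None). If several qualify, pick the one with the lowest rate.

Option C

Total debts = (175 + 655 + 115 + 190 + 70) = 1,205; DTI = 1,205/3,550 = 33.9%.
LTV = 42,500/65,500 = 64.9%.
Reserves = 3,690/655 = 5.6 months.
Option A: score 723 ≥ 580; DTI 33.9% ≤ 36%; LTV 64.9% ≤ 85%; reserves 5.6 ≥ 3 mo → qualifies.
Option B: score 723 ≥ 640; DTI 33.9% ≤ 38%; LTV 64.9% ≤ 110% → qualifies.
Option C: score 723 ≥ 680; DTI 33.9% ≤ 36%; LTV 64.9% ≤ 110%; employment 43 ≥ 24 mo → qualifies.
Qualifying: Option A, Option B, Option C. Lowest rate is 7.20% → Option C.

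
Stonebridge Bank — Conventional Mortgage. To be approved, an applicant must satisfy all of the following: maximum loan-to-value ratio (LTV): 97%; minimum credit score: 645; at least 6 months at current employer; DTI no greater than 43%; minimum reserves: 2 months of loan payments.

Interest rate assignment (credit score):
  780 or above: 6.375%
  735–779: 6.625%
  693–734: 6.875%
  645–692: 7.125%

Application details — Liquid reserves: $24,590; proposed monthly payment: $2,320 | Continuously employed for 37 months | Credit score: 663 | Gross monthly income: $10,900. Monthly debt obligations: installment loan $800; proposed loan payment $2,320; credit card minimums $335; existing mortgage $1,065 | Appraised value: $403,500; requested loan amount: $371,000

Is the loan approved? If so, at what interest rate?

Approved at 7.125%

Credit score 663 ≥ 645 (meets minimum)
LTV: 371,000 ÷ 403,500 = 91.9%, within 97% cap
Reserves = 24,590/2,320 = 10.6 months ≥ 2
Employment 37 ≥ 6 months
Total monthly debts = (800 + 2,320 + 335 + 1,065) = 4,520. DTI = 4,520/10,900 = 41.5% ≤ 43%
All requirements met. Score 663 falls in the 645–692 tier → 7.125%.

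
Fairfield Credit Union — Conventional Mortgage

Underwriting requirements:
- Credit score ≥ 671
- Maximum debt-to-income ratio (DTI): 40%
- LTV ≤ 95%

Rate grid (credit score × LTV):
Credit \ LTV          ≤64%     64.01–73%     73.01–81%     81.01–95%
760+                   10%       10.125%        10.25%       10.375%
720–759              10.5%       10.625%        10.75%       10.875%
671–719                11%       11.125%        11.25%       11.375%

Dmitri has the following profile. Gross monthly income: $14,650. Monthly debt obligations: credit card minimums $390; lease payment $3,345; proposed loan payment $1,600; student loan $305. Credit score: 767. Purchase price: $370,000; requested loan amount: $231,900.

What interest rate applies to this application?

10%

Credit score 767 ≥ 671; Total monthly debts = (390 + 3,345 + 1,600 + 305) = 5,640. DTI: 5,640 ÷ 14,650 = 38.5%, within the 40% cap
LTV = 231,900/370,000 = 62.7% ≤ 95%
Row: 767 falls in 760+. Column: 62.7% falls in ≤64%. Rate = 10%.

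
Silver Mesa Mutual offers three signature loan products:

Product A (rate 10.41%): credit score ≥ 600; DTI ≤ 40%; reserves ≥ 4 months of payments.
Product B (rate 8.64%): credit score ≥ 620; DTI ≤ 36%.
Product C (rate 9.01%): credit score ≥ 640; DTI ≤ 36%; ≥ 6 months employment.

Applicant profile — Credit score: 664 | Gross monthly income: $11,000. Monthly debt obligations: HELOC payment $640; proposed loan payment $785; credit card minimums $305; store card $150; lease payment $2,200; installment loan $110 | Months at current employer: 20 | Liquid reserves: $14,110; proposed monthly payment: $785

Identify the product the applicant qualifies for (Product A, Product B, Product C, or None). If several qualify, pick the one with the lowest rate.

Product A

Total debts = (640 + 785 + 305 + 150 + 2,200 + 110) = 4,190; DTI = 4,190/11,000 = 38.1%.
Reserves = 14,110/785 = 18.0 months.
Product A: score 664 ≥ 600; DTI 38.1% ≤ 40%; reserves 18.0 ≥ 4 mo → qualifies.
Product B: score 664 ≥ 620; DTI 38.1% > 36% → does not qualify.
Product C: score 664 ≥ 640; DTI 38.1% > 36%; employment 20 ≥ 6 mo → does not qualify.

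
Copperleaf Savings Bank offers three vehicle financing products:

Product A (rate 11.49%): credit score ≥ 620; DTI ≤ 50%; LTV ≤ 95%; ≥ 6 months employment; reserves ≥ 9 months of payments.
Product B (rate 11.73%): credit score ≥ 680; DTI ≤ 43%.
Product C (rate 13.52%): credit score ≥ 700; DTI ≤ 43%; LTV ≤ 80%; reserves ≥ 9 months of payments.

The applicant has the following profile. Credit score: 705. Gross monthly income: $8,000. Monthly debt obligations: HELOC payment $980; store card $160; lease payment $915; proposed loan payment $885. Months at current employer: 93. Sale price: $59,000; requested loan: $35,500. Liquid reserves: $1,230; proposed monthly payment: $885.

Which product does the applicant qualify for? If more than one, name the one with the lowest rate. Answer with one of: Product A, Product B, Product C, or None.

Product B

Total debts = (980 + 160 + 915 + 885) = 2,940; DTI = 2,940/8,000 = 36.8%.
LTV = 35,500/59,000 = 60.2%.
Reserves = 1,230/885 = 1.4 months.
Product A: score 705 ≥ 620; DTI 36.8% ≤ 50%; LTV 60.2% ≤ 95%; employment 93 ≥ 6 mo; reserves 1.4 < 9 mo → does not qualify.
Product B: score 705 ≥ 680; DTI 36.8% ≤ 43% → qualifies.
Product C: score 705 ≥ 700; DTI 36.8% ≤ 43%; LTV 60.2% ≤ 80%; reserves 1.4 < 9 mo → does not qualify.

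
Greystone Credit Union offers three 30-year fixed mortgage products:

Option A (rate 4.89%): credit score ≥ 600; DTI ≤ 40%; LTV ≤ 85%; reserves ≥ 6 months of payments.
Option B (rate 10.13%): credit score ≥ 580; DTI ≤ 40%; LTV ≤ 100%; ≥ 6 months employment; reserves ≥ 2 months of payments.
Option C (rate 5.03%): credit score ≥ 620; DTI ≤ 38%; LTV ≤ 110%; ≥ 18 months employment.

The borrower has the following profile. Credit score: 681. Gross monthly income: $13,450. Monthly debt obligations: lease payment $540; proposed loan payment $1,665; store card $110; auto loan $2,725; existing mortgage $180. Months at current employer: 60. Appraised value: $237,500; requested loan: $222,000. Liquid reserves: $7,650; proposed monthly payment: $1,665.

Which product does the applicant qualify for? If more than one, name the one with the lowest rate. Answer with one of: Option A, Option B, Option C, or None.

Option B

Total debts = (540 + 1,665 + 110 + 2,725 + 180) = 5,220; DTI = 5,220/13,450 = 38.8%.
LTV = 222,000/237,500 = 93.5%.
Reserves = 7,650/1,665 = 4.6 months.
Option A: score 681 ≥ 600; DTI 38.8% ≤ 40%; LTV 93.5% > 85%; reserves 4.6 < 6 mo → does not qualify.
Option B: score 681 ≥ 580; DTI 38.8% ≤ 40%; LTV 93.5% ≤ 100%; employment 60 ≥ 6 mo; reserves 4.6 ≥ 2 mo → qualifies.
Option C: score 681 ≥ 620; DTI 38.8% > 38%; LTV 93.5% ≤ 110%; employment 60 ≥ 18 mo → does not qualify.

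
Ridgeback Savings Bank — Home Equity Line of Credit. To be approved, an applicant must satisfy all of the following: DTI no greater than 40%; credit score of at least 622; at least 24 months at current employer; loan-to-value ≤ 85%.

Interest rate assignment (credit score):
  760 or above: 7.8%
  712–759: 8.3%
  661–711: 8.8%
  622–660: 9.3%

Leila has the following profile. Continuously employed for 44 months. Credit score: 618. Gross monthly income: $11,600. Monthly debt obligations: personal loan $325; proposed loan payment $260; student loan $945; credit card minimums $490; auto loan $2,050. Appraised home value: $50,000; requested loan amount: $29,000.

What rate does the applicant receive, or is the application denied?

Credit score 618 < 622 (below minimum)
Employment 44 ≥ 24 months
Total monthly debts = (325 + 260 + 945 + 490 + 2,050) = 4,070. Debt-to-income = 4,070/11,600 = 35.1% — meets 40% limit
LTV = 29,000/50,000 = 58% ≤ 85%
Not all requirements met → denied.

Denied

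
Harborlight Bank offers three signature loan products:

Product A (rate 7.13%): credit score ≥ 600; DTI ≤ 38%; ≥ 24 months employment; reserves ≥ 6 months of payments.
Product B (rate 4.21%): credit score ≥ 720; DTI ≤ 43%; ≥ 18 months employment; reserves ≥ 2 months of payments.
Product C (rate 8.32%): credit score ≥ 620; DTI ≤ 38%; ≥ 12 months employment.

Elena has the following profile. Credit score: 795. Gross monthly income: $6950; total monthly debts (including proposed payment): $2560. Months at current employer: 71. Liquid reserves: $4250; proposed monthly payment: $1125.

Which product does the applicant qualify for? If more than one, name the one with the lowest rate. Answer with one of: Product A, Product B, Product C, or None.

Product B

DTI = 2,560/6,950 = 36.8%.
Reserves = 4,250/1,125 = 3.8 months.
Product A: score 795 ≥ 600; DTI 36.8% ≤ 38%; employment 71 ≥ 24 mo; reserves 3.8 < 6 mo → does not qualify.
Product B: score 795 ≥ 720; DTI 36.8% ≤ 43%; employment 71 ≥ 18 mo; reserves 3.8 ≥ 2 mo → qualifies.
Product C: score 795 ≥ 620; DTI 36.8% ≤ 38%; employment 71 ≥ 12 mo → qualifies.
Qualifying: Product B, Product C. Lowest rate is 4.21% → Product B.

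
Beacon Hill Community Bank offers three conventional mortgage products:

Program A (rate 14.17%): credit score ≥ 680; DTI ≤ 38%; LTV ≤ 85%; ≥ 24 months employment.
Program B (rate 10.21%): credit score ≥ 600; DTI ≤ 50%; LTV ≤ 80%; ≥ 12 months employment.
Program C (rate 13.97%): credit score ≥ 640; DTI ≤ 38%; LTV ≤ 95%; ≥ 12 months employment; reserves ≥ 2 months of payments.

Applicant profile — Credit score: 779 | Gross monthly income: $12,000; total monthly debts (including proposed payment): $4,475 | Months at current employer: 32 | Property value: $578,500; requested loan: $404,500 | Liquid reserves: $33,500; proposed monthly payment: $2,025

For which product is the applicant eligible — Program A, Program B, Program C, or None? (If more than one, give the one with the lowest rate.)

Program B

DTI = 4,475/12,000 = 37.3%.
LTV = 404,500/578,500 = 69.9%.
Reserves = 33,500/2,025 = 16.5 months.
Program A: score 779 ≥ 680; DTI 37.3% ≤ 38%; LTV 69.9% ≤ 85%; employment 32 ≥ 24 mo → qualifies.
Program B: score 779 ≥ 600; DTI 37.3% ≤ 50%; LTV 69.9% ≤ 80%; employment 32 ≥ 12 mo → qualifies.
Program C: score 779 ≥ 640; DTI 37.3% ≤ 38%; LTV 69.9% ≤ 95%; employment 32 ≥ 12 mo; reserves 16.5 ≥ 2 mo → qualifies.
Qualifying: Program A, Program B, Program C. Lowest rate is 10.21% → Program B.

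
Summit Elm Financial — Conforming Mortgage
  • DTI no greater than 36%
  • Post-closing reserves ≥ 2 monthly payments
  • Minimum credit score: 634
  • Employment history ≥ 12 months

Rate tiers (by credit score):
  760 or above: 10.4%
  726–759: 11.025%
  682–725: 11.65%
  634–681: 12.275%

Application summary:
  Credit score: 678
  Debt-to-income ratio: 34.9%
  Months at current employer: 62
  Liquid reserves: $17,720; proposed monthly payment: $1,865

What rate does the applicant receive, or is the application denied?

Approved at 12.275%

Credit score 678 ≥ 634 (meets minimum)
Employment 62 ≥ 12 months
Reserves: 17,720 ÷ 1,865 = 9.5 months (meets 2-month minimum)
DTI 34.9% ≤ 36%
All requirements met. Score 678 falls in the 634–681 tier → 12.275%.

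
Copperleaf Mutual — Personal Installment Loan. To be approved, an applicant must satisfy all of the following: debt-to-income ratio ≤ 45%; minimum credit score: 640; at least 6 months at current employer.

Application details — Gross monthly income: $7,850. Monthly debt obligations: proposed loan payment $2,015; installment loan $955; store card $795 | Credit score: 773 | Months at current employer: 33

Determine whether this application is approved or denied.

Total monthly debts = (2,015 + 955 + 795) = 3,765. Debt-to-income = 3,765/7,850 = 48% — over 45% limit
Credit score 773 ≥ 640 (meets)
Employment 33 ≥ 6 months
Fails on DTI.

Denied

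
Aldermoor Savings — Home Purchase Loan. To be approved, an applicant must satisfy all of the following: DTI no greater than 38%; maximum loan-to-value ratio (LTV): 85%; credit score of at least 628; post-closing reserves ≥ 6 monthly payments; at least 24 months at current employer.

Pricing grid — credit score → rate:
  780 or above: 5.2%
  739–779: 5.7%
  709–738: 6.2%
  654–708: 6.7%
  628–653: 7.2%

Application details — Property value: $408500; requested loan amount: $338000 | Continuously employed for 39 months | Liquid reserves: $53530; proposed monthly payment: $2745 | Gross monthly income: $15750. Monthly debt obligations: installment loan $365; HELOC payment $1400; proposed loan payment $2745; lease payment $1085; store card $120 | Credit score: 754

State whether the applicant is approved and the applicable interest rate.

Approved at 5.7%

Credit score 754 ≥ 628 (meets minimum)
Loan-to-value = 338,000/408,500 = 82.7% — pass (85% max)
Total monthly debts = (365 + 1,400 + 2,745 + 1,085 + 120) = 5,715. DTI: 5,715 ÷ 15,750 = 36.3%, within the 38% cap
Liquid reserves cover 53,530/2,745 = 19.5 months — ≥ 6 required
Employment 39 ≥ 24 months
All requirements met. Score 754 falls in the 739–779 tier → 5.7%.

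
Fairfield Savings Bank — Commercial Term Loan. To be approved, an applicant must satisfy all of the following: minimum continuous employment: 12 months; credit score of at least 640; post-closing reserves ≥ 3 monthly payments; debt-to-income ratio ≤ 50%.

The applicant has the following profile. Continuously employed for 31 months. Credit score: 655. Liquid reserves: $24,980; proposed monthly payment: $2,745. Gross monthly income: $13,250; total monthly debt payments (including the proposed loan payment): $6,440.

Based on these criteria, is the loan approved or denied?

Employment 31 ≥ 12 months
Credit score 655 ≥ 640 (meets)
Liquid reserves cover 24,980/2,745 = 9.1 months — ≥ 3 required
Debt-to-income = 6,440/13,250 = 48.6% — meets 50% limit
All criteria satisfied.

Approved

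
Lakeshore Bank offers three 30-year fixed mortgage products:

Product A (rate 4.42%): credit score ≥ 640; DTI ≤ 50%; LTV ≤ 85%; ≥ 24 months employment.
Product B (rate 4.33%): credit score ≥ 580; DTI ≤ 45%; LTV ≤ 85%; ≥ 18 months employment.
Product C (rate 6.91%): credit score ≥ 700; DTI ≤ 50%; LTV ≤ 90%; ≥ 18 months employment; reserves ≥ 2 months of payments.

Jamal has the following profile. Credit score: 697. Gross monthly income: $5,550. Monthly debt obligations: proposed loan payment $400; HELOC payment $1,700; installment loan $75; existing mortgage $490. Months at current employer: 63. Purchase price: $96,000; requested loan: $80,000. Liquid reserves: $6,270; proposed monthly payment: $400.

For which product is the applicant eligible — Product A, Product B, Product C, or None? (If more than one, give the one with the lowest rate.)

Total debts = (400 + 1,700 + 75 + 490) = 2,665; DTI = 2,665/5,550 = 48%.
LTV = 80,000/96,000 = 83.3%.
Reserves = 6,270/400 = 15.7 months.
Product A: score 697 ≥ 640; DTI 48% ≤ 50%; LTV 83.3% ≤ 85%; employment 63 ≥ 24 mo → qualifies.
Product B: score 697 ≥ 580; DTI 48% > 45%; LTV 83.3% ≤ 85%; employment 63 ≥ 18 mo → does not qualify.
Product C: score 697 < 700; DTI 48% ≤ 50%; LTV 83.3% ≤ 90%; employment 63 ≥ 18 mo; reserves 15.7 ≥ 2 mo → does not qualify.

Product A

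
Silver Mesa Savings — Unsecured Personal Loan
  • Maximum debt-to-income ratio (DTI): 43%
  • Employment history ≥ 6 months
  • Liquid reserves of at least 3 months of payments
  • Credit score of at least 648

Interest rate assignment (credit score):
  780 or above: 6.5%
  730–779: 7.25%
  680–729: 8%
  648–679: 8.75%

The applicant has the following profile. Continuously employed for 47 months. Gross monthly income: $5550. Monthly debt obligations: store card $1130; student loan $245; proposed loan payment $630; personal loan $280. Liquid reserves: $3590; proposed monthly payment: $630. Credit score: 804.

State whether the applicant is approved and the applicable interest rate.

Approved at 6.5%

Credit score 804 ≥ 648 (meets minimum)
Total monthly debts = (1,130 + 245 + 630 + 280) = 2,285. DTI = 2,285/5,550 = 41.2% ≤ 43%
Reserves = 3,590/630 = 5.7 months ≥ 3
Employment 47 ≥ 6 months
All requirements met. Score 804 falls in the 780 or above tier → 6.5%.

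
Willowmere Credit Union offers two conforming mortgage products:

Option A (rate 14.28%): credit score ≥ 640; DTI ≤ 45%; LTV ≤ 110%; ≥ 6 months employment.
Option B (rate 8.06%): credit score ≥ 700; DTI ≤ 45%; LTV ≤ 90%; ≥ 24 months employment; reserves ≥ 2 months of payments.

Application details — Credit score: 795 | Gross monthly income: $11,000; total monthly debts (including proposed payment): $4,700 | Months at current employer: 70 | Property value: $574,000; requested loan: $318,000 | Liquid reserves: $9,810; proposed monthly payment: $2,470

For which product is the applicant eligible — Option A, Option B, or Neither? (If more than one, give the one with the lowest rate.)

DTI = 4,700/11,000 = 42.7%.
LTV = 318,000/574,000 = 55.4%.
Reserves = 9,810/2,470 = 4.0 months.
Option A: score 795 ≥ 640; DTI 42.7% ≤ 45%; LTV 55.4% ≤ 110%; employment 70 ≥ 6 mo → qualifies.
Option B: score 795 ≥ 700; DTI 42.7% ≤ 45%; LTV 55.4% ≤ 90%; employment 70 ≥ 24 mo; reserves 4.0 ≥ 2 mo → qualifies.
Qualifying: Option A, Option B. Lowest rate is 8.06% → Option B.

Option B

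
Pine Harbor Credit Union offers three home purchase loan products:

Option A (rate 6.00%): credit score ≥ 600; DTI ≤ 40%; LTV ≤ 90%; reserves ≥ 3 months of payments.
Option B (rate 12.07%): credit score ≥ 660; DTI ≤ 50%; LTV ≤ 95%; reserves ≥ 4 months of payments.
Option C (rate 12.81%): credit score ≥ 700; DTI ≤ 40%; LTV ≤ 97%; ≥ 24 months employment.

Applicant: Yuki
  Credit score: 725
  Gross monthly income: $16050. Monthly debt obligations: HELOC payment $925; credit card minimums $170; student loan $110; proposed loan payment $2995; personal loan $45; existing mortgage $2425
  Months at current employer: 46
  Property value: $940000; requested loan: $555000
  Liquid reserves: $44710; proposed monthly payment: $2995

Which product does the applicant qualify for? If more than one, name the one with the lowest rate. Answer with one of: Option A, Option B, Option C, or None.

Total debts = (925 + 170 + 110 + 2,995 + 45 + 2,425) = 6,670; DTI = 6,670/16,050 = 41.6%.
LTV = 555,000/940,000 = 59%.
Reserves = 44,710/2,995 = 14.9 months.
Option A: score 725 ≥ 600; DTI 41.6% > 40%; LTV 59% ≤ 90%; reserves 14.9 ≥ 3 mo → does not qualify.
Option B: score 725 ≥ 660; DTI 41.6% ≤ 50%; LTV 59% ≤ 95%; reserves 14.9 ≥ 4 mo → qualifies.
Option C: score 725 ≥ 700; DTI 41.6% > 40%; LTV 59% ≤ 97%; employment 46 ≥ 24 mo → does not qualify.

Option B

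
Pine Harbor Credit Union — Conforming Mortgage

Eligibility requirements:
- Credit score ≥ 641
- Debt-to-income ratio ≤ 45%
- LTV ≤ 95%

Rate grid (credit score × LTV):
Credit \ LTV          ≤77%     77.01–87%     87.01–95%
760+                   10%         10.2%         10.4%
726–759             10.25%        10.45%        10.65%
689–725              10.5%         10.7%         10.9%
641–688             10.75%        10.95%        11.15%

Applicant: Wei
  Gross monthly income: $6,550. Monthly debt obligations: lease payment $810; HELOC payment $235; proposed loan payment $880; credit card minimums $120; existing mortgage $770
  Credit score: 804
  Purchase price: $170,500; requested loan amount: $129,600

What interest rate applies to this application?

10%

Credit score 804 ≥ 641; Total monthly debts = (810 + 235 + 880 + 120 + 770) = 2,815. DTI: 2,815 ÷ 6,550 = 43%, within the 45% cap
Loan-to-value = 129,600/170,500 = 76% — pass (95% max)
Score 804 is in the 760+ band; LTV 76% is in the ≤77% band → 10%.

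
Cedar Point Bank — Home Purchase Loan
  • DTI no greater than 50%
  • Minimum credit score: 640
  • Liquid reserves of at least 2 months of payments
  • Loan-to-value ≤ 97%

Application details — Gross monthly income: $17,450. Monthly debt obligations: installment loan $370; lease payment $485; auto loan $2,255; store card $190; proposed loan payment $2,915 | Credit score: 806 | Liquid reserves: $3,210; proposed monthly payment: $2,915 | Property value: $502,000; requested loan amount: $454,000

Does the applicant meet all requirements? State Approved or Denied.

Total monthly debts = (370 + 485 + 2,255 + 190 + 2,915) = 6,215. DTI = 6,215/17,450 = 35.6% ≤ 50%
Credit score 806 ≥ 640 (meets)
Reserves = 3,210/2,915 = 1.1 months < 2
LTV = 454,000/502,000 = 90.4% ≤ 97%
Fails on reserves.

Denied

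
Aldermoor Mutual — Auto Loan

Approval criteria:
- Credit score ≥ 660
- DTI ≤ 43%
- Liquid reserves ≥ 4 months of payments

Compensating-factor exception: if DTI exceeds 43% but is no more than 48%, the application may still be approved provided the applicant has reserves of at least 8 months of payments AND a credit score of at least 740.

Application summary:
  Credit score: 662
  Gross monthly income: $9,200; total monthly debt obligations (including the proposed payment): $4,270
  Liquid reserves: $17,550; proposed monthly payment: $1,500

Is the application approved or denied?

Denied

Credit score 662 ≥ 660 (meets base)
DTI: 4,270 ÷ 9,200 = 46.4%, over the 43% base limit.
Reserves = 17,550/1,500 = 11.7 months ≥ 4
DTI 46.4% is within the 43%–48% exception band; checking compensating factors.
Override check — reserves: 11.7 mo (ok); score: 662 (below 740).
Override conditions not both satisfied; exception does not apply.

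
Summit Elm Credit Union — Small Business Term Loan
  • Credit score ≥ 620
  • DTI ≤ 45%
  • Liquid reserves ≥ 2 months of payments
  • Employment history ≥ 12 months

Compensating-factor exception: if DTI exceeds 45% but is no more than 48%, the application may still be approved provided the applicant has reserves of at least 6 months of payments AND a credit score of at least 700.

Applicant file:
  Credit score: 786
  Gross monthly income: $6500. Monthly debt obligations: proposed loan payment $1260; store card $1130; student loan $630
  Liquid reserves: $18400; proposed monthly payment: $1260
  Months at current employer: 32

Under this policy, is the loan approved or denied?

Credit score 786 ≥ 620 (meets base)
Total debts = (1,260 + 1,130 + 630) = 3,020. DTI: 3,020 ÷ 6,500 = 46.5%, over the 45% base limit.
Reserves: 18,400 ÷ 1,260 = 14.6 months (meets 2-month minimum)
Employment 32 ≥ 12 months
DTI 46.5% is within the 45%–48% exception band; checking compensating factors.
Override check — reserves: 14.6 mo (ok); score: 786 (ok).
Both override conditions satisfied; DTI exception granted.

Approved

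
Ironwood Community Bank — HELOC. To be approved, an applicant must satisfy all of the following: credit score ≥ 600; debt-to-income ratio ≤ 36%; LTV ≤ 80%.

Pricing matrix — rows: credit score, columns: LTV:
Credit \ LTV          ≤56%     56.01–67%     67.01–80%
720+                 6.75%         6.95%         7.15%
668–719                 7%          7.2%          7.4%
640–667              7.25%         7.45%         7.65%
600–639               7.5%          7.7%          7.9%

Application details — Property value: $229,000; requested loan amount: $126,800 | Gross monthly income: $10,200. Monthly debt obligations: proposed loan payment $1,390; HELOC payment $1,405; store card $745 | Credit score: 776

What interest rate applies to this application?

6.75%

Credit score 776 ≥ 600; Total monthly debts = (1,390 + 1,405 + 745) = 3,540. DTI = 3,540/10,200 = 34.7% ≤ 36%
LTV = 126,800/229,000 = 55.4% ≤ 80%
Credit 776 → row 720+; LTV 55.4% → column ≤56%. Grid cell → 6.75%.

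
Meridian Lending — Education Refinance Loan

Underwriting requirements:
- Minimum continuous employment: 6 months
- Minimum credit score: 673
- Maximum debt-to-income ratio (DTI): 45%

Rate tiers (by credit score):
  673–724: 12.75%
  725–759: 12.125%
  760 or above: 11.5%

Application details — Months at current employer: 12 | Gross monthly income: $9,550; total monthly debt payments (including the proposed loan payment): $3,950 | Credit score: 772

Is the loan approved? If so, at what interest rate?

Approved at 11.5%

Credit score 772 ≥ 673 (meets minimum)
DTI: 3,950 ÷ 9,550 = 41.4%, within the 45% cap
Employment 12 ≥ 6 months
All requirements met. Score 772 falls in the 760 or above tier → 11.5%.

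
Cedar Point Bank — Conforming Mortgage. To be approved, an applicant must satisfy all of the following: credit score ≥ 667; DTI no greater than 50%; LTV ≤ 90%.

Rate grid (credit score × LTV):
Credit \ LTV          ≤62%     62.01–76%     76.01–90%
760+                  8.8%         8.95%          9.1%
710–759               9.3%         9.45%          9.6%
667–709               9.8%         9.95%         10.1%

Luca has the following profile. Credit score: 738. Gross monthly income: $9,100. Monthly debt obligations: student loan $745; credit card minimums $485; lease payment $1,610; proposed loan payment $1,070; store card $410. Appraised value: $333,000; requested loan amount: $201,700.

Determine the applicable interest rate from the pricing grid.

Credit score 738 ≥ 667; Total monthly debts = (745 + 485 + 1,610 + 1,070 + 410) = 4,320. DTI = 4,320/9,100 = 47.5% ≤ 50%
LTV: 201,700 ÷ 333,000 = 60.6%, within 90% cap
Credit 738 → row 710–759; LTV 60.6% → column ≤62%. Grid cell → 9.3%.

9.3%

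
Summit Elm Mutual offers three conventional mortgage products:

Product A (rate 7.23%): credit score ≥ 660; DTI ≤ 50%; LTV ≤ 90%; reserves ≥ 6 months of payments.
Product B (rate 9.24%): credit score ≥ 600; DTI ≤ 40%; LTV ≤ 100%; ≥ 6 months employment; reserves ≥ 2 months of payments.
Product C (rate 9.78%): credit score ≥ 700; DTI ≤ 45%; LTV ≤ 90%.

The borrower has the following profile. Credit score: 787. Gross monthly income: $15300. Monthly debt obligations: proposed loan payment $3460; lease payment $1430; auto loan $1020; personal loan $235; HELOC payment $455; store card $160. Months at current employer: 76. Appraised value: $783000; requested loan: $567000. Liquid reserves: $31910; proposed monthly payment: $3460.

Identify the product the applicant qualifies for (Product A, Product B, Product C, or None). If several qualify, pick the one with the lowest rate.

Product A

Total debts = (3,460 + 1,430 + 1,020 + 235 + 455 + 160) = 6,760; DTI = 6,760/15,300 = 44.2%.
LTV = 567,000/783,000 = 72.4%.
Reserves = 31,910/3,460 = 9.2 months.
Product A: score 787 ≥ 660; DTI 44.2% ≤ 50%; LTV 72.4% ≤ 90%; reserves 9.2 ≥ 6 mo → qualifies.
Product B: score 787 ≥ 600; DTI 44.2% > 40%; LTV 72.4% ≤ 100%; employment 76 ≥ 6 mo; reserves 9.2 ≥ 2 mo → does not qualify.
Product C: score 787 ≥ 700; DTI 44.2% ≤ 45%; LTV 72.4% ≤ 90% → qualifies.
Qualifying: Product A, Product C. Lowest rate is 7.23% → Product A.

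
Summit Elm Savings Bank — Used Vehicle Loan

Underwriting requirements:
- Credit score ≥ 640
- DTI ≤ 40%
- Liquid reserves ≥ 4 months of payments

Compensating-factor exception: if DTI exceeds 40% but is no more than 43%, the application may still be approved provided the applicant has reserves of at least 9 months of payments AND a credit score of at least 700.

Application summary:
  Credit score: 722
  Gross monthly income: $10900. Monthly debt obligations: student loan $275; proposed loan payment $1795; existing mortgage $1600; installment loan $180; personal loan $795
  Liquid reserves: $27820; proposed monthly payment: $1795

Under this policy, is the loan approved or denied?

Credit score 722 ≥ 640 (meets base)
Total debts = (275 + 1,795 + 1,600 + 180 + 795) = 4,645. DTI: 4,645 ÷ 10,900 = 42.6%, over the 40% base limit.
Liquid reserves cover 27,820/1,795 = 15.5 months — ≥ 4 required
DTI 42.6% is within the 40%–43% exception band; checking compensating factors.
Reserves 15.5 ≥ 9 months; credit score 722 ≥ 700.
Both override conditions satisfied; DTI exception granted.

Approved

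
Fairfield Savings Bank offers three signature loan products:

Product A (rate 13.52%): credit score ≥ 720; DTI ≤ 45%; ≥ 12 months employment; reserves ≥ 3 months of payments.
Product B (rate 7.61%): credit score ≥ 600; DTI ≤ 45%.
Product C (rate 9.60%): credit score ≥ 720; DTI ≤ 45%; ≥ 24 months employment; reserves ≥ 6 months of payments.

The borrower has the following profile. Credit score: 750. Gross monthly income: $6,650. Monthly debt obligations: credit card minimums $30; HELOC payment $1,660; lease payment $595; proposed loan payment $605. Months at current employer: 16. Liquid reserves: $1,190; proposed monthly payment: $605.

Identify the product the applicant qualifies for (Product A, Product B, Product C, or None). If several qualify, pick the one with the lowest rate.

Product B

Total debts = (30 + 1,660 + 595 + 605) = 2,890; DTI = 2,890/6,650 = 43.5%.
Reserves = 1,190/605 = 2.0 months.
Product A: score 750 ≥ 720; DTI 43.5% ≤ 45%; employment 16 ≥ 12 mo; reserves 2.0 < 3 mo → does not qualify.
Product B: score 750 ≥ 600; DTI 43.5% ≤ 45% → qualifies.
Product C: score 750 ≥ 720; DTI 43.5% ≤ 45%; employment 16 < 24 mo; reserves 2.0 < 6 mo → does not qualify.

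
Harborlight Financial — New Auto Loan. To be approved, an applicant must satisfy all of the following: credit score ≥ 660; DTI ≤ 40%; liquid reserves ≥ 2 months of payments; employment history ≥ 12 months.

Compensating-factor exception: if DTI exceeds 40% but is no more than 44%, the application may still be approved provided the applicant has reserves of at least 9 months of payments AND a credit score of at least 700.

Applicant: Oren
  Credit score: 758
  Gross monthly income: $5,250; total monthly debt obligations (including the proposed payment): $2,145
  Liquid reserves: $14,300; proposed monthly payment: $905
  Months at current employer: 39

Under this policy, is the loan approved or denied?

Credit score 758 ≥ 660 (meets base)
DTI: 2,145 ÷ 5,250 = 40.9%, over the 40% base limit.
Liquid reserves cover 14,300/905 = 15.8 months — ≥ 2 required
Employment 39 ≥ 12 months
DTI 40.9% is within the 40%–44% exception band; checking compensating factors.
Reserves 15.8 ≥ 9 months; credit score 758 ≥ 700.
Both compensating conditions met → exception applies.

Approved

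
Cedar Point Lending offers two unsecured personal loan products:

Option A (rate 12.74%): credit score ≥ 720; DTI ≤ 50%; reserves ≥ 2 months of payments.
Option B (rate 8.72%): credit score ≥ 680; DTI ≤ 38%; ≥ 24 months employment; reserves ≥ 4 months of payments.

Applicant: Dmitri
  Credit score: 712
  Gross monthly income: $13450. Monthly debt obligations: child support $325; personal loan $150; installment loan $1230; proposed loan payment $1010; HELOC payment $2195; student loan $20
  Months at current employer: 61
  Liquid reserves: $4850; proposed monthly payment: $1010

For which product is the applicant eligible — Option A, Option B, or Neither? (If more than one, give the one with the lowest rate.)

Option B

Total debts = (325 + 150 + 1,230 + 1,010 + 2,195 + 20) = 4,930; DTI = 4,930/13,450 = 36.7%.
Reserves = 4,850/1,010 = 4.8 months.
Option A: score 712 < 720; DTI 36.7% ≤ 50%; reserves 4.8 ≥ 2 mo → does not qualify.
Option B: score 712 ≥ 680; DTI 36.7% ≤ 38%; employment 61 ≥ 24 mo; reserves 4.8 ≥ 4 mo → qualifies.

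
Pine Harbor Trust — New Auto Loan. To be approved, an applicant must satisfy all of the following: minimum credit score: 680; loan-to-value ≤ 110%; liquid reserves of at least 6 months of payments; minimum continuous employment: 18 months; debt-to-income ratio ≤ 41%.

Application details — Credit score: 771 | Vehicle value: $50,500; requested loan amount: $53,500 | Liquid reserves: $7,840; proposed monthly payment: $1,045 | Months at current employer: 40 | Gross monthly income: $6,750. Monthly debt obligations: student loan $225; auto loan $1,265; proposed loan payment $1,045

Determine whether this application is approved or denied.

Approved

Credit score 771 ≥ 680 (meets)
LTV: 53,500 ÷ 50,500 = 105.9%, within 110% cap
Reserves: 7,840 ÷ 1,045 = 7.5 months (meets 6-month minimum)
Employment 40 ≥ 18 months
Total monthly debts = (225 + 1,265 + 1,045) = 2,535. DTI = 2,535/6,750 = 37.6% ≤ 41%
All criteria satisfied.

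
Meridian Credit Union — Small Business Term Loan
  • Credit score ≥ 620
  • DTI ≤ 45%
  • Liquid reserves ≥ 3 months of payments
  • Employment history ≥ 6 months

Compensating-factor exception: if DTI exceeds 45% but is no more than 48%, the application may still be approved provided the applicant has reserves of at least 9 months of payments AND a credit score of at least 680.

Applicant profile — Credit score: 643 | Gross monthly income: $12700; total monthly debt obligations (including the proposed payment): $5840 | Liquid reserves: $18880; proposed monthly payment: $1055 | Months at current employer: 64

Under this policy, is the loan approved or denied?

Credit score 643 ≥ 620 (meets base)
DTI: 5,840 ÷ 12,700 = 46%, over the 45% base limit.
Liquid reserves cover 18,880/1,055 = 17.9 months — ≥ 3 required
Employment 64 ≥ 6 months
46% falls in the override range (45%–48%), so the compensating-factor test applies.
Reserves 17.9 ≥ 9 months; credit score 643 < 680.
Compensating-factor requirement not fully met.

Denied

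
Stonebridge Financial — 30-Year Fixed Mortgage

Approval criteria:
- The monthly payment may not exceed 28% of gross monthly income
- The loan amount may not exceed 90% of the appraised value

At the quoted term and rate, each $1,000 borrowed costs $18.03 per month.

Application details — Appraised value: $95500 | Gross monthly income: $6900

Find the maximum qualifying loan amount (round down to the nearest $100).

$85,900

Payment cap: 28% × $6,900 = $1,932/month.
At $18.03 per $1,000, that supports 1,932/18.03 × 1,000 ≈ $107,154 → $107,100.
LTV cap: 90% × $95,500 = $85,950 → $85,900.
Binding constraint: loan-to-value.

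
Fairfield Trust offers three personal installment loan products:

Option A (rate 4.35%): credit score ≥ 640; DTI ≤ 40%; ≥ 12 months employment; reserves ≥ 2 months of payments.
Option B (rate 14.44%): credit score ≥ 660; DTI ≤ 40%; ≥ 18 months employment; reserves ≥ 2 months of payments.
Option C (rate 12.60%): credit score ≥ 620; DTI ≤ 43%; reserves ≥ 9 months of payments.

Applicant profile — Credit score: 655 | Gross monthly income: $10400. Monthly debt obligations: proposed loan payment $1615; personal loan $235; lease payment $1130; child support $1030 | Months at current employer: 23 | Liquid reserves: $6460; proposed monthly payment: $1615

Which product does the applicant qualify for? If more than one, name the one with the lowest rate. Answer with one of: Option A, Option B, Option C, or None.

Option A

Total debts = (1,615 + 235 + 1,130 + 1,030) = 4,010; DTI = 4,010/10,400 = 38.6%.
Reserves = 6,460/1,615 = 4.0 months.
Option A: score 655 ≥ 640; DTI 38.6% ≤ 40%; employment 23 ≥ 12 mo; reserves 4.0 ≥ 2 mo → qualifies.
Option B: score 655 < 660; DTI 38.6% ≤ 40%; employment 23 ≥ 18 mo; reserves 4.0 ≥ 2 mo → does not qualify.
Option C: score 655 ≥ 620; DTI 38.6% ≤ 43%; reserves 4.0 < 9 mo → does not qualify.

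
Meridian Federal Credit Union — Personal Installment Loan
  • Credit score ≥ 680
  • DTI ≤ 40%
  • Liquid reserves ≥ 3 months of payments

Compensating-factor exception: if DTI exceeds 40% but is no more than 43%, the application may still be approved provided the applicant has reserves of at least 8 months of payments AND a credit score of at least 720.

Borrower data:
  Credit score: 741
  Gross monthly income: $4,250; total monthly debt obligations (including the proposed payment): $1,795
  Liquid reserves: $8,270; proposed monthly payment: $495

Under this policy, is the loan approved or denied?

Credit score 741 ≥ 680 (meets base)
DTI: 1,795 ÷ 4,250 = 42.2%, over the 40% base limit.
Reserves: 8,270 ÷ 495 = 16.7 months (meets 3-month minimum)
DTI 42.2% is within the 40%–43% exception band; checking compensating factors.
Override check — reserves: 16.7 mo (ok); score: 741 (ok).
Both compensating conditions met → exception applies.

Approved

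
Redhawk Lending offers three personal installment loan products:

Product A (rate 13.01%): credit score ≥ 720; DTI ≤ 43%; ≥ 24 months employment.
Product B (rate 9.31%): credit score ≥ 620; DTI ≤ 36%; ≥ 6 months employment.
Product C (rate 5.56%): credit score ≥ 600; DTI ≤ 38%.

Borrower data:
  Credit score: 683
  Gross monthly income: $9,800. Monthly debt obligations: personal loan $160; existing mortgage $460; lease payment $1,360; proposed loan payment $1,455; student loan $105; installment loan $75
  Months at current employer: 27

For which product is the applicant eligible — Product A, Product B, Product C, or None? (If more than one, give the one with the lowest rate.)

Total debts = (160 + 460 + 1,360 + 1,455 + 105 + 75) = 3,615; DTI = 3,615/9,800 = 36.9%.
Product A: score 683 < 720; DTI 36.9% ≤ 43%; employment 27 ≥ 24 mo → does not qualify.
Product B: score 683 ≥ 620; DTI 36.9% > 36%; employment 27 ≥ 6 mo → does not qualify.
Product C: score 683 ≥ 600; DTI 36.9% ≤ 38% → qualifies.

Product C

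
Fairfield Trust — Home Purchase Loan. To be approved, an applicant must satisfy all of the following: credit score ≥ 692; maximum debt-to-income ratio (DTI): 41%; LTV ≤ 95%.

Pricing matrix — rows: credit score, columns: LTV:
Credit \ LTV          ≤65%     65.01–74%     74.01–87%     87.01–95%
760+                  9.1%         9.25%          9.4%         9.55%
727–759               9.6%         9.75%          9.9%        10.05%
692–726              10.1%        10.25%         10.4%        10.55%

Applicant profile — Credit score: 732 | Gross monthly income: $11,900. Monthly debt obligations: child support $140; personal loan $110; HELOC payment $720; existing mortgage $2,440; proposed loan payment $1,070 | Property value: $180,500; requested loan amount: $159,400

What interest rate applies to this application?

Credit score 732 ≥ 692; Total monthly debts = (140 + 110 + 720 + 2,440 + 1,070) = 4,480. Debt-to-income = 4,480/11,900 = 37.6% — meets 41% limit
Loan-to-value = 159,400/180,500 = 88.3% — pass (95% max)
Credit 732 → row 727–759; LTV 88.3% → column 87.01–95%. Grid cell → 10.05%.

10.05%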